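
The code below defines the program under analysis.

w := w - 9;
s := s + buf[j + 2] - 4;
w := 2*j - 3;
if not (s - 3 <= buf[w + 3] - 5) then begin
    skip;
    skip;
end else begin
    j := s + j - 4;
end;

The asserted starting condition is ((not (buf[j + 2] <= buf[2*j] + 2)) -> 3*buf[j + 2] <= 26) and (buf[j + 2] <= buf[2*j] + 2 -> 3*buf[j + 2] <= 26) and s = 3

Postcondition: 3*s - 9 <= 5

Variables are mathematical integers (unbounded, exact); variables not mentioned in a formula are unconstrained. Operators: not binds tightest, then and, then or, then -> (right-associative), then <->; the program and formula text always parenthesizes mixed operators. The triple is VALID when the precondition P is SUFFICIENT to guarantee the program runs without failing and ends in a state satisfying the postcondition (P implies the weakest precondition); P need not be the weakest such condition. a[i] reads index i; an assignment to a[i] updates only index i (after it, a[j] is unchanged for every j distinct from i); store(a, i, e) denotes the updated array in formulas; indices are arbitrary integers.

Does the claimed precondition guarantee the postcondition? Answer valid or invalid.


Working backward. After the program, the postcondition 3*s - 9 <= 5 must hold; in canonical form it is 3*s <= 14.
Then branch requires 3*s <= 14; else branch requires 3*s <= 14.
Before the if: ((not (s <= buf[w + 3] - 2)) -> 3*s <= 14) and (s <= buf[w + 3] - 2 -> 3*s <= 14)
Before w := 2*j - 3: ((not (s <= buf[2*j] - 2)) -> 3*s <= 14) and (s <= buf[2*j] - 2 -> 3*s <= 14)
Before s := s + buf[j + 2] - 4: ((not (buf[j + 2] + s <= buf[2*j] + 2)) -> 3*buf[j + 2] + 3*s <= 26) and (buf[j + 2] + s <= buf[2*j] + 2 -> 3*buf[j + 2] + 3*s <= 26)
Before w := w - 9: ((not (buf[j + 2] + s <= buf[2*j] + 2)) -> 3*buf[j + 2] + 3*s <= 26) and (buf[j + 2] + s <= buf[2*j] + 2 -> 3*buf[j + 2] + 3*s <= 26)
The weakest precondition is ((not (buf[j + 2] + s <= buf[2*j] + 2)) -> 3*buf[j + 2] + 3*s <= 26) and (buf[j + 2] + s <= buf[2*j] + 2 -> 3*buf[j + 2] + 3*s <= 26).
Check whether ((not (buf[j + 2] <= buf[2*j] + 2)) -> 3*buf[j + 2] <= 26) and (buf[j + 2] <= buf[2*j] + 2 -> 3*buf[j + 2] <= 26) and s = 3 implies it.
Countermodel: at the initial state buf = {[0] = -15215, [2] = 6, elsewhere 6}, j = 0, s = 3, the precondition holds but the weakest precondition fails.
Answer: invalid


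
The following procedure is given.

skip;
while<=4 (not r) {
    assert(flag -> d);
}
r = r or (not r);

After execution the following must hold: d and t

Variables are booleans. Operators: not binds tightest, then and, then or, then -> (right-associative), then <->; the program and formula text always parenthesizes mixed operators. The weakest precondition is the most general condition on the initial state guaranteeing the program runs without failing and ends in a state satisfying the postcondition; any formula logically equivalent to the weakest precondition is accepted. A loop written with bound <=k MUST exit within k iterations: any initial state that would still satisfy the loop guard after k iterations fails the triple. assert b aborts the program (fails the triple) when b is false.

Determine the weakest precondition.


Working backward. After the program, d and t must hold.
Before r := r or (not r): d and t
Before the loop (bound <=4), unroll the exhaustion recursion (WP_0 = exit-now case; WP_j = one more guarded iteration, up to j = 4):
  WP_0: r and d and t
  WP_1: ((not r) -> ((flag -> d) and r and d and t)) and (r -> (d and t))
  WP_2: ((not r) -> ((flag -> d) and ((not r) -> ((flag -> d) and r and d and t)) and (r -> (d and t)))) and (r -> (d and t))
  WP_3: ((not r) -> ((flag -> d) and ((not r) -> ((flag -> d) and ((not r) -> ((flag -> d) and r and d and t)) and (r -> (d and t)))) and (r -> (d and t)))) and (r -> (d and t))
  WP_4: ((not r) -> ((flag -> d) and ((not r) -> ((flag -> d) and ((not r) -> ((flag -> d) and ((not r) -> ((flag -> d) and r and d and t)) and (r -> (d and t)))) and (r -> (d and t)))) and (r -> (d and t)))) and (r -> (d and t))
So before the loop: ((not r) -> ((flag -> d) and ((not r) -> ((flag -> d) and ((not r) -> ((flag -> d) and ((not r) -> ((flag -> d) and r and d and t)) and (r -> (d and t)))) and (r -> (d and t)))) and (r -> (d and t)))) and (r -> (d and t))
Before skip: ((not r) -> ((flag -> d) and ((not r) -> ((flag -> d) and ((not r) -> ((flag -> d) and ((not r) -> ((flag -> d) and r and d and t)) and (r -> (d and t)))) and (r -> (d and t)))) and (r -> (d and t)))) and (r -> (d and t))
Answer: WP = ((not r) -> ((flag -> d) and ((not r) -> ((flag -> d) and ((not r) -> ((flag -> d) and ((not r) -> ((flag -> d) and r and d and t)) and (r -> (d and t)))) and (r -> (d and t)))) and (r -> (d and t)))) and (r -> (d and t))


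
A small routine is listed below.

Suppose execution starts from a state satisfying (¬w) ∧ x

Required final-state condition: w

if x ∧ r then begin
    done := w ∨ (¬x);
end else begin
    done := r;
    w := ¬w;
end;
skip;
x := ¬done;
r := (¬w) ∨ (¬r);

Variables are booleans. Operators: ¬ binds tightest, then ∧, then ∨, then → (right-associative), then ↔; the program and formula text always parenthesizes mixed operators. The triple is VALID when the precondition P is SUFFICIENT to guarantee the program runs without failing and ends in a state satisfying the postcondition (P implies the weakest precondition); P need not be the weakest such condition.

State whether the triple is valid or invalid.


Working backward. After the program, w must hold.
Before r := (¬w) ∨ (¬r): w
Before x := ¬done: w
Before skip: w
Then branch requires w; else branch requires ¬w.
Before the if: ((x ∧ r) → w) ∧ ((¬(x ∧ r)) → (¬w))
The weakest precondition is ((x ∧ r) → w) ∧ ((¬(x ∧ r)) → (¬w)).
Check whether (¬w) ∧ x implies it.
Countermodel: at the initial state r = true, w = false, x = true, the precondition holds but the weakest precondition fails.
Answer: invalid


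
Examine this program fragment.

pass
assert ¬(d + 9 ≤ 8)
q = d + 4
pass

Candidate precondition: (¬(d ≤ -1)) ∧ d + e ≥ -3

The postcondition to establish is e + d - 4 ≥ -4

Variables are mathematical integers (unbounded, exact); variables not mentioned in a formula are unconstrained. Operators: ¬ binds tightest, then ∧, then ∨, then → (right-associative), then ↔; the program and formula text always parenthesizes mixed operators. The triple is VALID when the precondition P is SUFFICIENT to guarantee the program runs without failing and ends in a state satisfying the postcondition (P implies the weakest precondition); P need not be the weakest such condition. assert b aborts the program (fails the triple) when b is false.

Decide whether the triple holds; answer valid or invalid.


Working backward. After the program, the postcondition e + d - 4 ≥ -4 must hold; in canonical form it is d + e ≥ 0.
Before skip: d + e ≥ 0
Before q := d + 4: d + e ≥ 0
Before assert ¬(d + 9 ≤ 8): (¬(d ≤ -1)) ∧ d + e ≥ 0
Before skip: (¬(d ≤ -1)) ∧ d + e ≥ 0
The weakest precondition is (¬(d ≤ -1)) ∧ d + e ≥ 0.
Check whether (¬(d ≤ -1)) ∧ d + e ≥ -3 implies it.
Countermodel: at the initial state d = 0, e = -3, the precondition holds but the weakest precondition fails.
Answer: invalid


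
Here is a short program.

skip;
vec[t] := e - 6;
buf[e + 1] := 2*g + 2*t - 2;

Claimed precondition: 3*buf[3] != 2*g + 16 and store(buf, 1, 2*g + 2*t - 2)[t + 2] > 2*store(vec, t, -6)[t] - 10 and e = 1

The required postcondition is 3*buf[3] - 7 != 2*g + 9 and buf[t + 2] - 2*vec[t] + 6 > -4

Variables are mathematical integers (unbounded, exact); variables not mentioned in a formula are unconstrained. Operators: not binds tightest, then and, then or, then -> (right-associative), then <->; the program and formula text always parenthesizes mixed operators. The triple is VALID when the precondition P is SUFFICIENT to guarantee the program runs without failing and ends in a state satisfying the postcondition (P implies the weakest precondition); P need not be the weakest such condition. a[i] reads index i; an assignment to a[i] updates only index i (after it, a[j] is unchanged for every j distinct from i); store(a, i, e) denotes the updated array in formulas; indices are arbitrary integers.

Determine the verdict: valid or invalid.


Working backward. After the program, the postcondition 3*buf[3] - 7 != 2*g + 9 and buf[t + 2] - 2*vec[t] + 6 > -4 must hold; in canonical form it is 3*buf[3] != 2*g + 16 and buf[t + 2] > 2*vec[t] - 10.
Before buf[e + 1] := 2*g + 2*t - 2: 3*store(buf, e + 1, 2*g + 2*t - 2)[3] != 2*g + 16 and store(buf, e + 1, 2*g + 2*t - 2)[t + 2] > 2*vec[t] - 10
Before vec[t] := e - 6: 3*store(buf, e + 1, 2*g + 2*t - 2)[3] != 2*g + 16 and store(buf, e + 1, 2*g + 2*t - 2)[t + 2] > 2*store(vec, t, e - 6)[t] - 10
Before skip: 3*store(buf, e + 1, 2*g + 2*t - 2)[3] != 2*g + 16 and store(buf, e + 1, 2*g + 2*t - 2)[t + 2] > 2*store(vec, t, e - 6)[t] - 10
The weakest precondition is 3*store(buf, e + 1, 2*g + 2*t - 2)[3] != 2*g + 16 and store(buf, e + 1, 2*g + 2*t - 2)[t + 2] > 2*store(vec, t, e - 6)[t] - 10.
Check whether 3*buf[3] != 2*g + 16 and store(buf, 1, 2*g + 2*t - 2)[t + 2] > 2*store(vec, t, -6)[t] - 10 and e = 1 implies it.
Countermodel: at the initial state buf = {[-2] = 4, [0] = -20, [1] = 4, [2] = 4, [3] = 7, elsewhere 4}, e = 1, g = 2, t = -2, vec = {[-2] = 0, [0] = 0, [1] = 0, [2] = 0, [3] = 0, elsewhere 0}, the precondition holds but the weakest precondition fails.
Answer: invalid


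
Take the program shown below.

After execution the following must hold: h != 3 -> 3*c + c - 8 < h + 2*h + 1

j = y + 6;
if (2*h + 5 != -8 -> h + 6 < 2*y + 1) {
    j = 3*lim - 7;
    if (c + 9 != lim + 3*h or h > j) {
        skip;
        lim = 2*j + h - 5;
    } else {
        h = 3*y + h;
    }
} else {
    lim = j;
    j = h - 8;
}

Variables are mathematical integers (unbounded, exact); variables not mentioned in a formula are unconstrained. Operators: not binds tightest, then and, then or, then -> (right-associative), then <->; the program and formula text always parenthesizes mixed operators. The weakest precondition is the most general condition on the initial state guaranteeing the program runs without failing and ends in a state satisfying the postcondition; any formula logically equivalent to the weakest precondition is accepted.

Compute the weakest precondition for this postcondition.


Working backward. After the program, the postcondition h != 3 -> 3*c + c - 8 < h + 2*h + 1 must hold; in canonical form it is h != 3 -> 4*c < 3*h + 9.
Then branch requires ((c != 3*h + lim - 9 or h > 3*lim - 7) -> (h != 3 -> 4*c < 3*h + 9)) and ((not (c != 3*h + lim - 9 or h > 3*lim - 7)) -> (h + 3*y != 3 -> 4*c < 3*h + 9*y + 9)); else branch requires h != 3 -> 4*c < 3*h + 9.
Before the if: ((2*h != -13 -> h < 2*y - 5) -> (((c != 3*h + lim - 9 or h > 3*lim - 7) -> (h != 3 -> 4*c < 3*h + 9)) and ((not (c != 3*h + lim - 9 or h > 3*lim - 7)) -> (h + 3*y != 3 -> 4*c < 3*h + 9*y + 9)))) and ((not (2*h != -13 -> h < 2*y - 5)) -> (h != 3 -> 4*c < 3*h + 9))
Before j := y + 6: ((2*h != -13 -> h < 2*y - 5) -> (((c != 3*h + lim - 9 or h > 3*lim - 7) -> (h != 3 -> 4*c < 3*h + 9)) and ((not (c != 3*h + lim - 9 or h > 3*lim - 7)) -> (h + 3*y != 3 -> 4*c < 3*h + 9*y + 9)))) and ((not (2*h != -13 -> h < 2*y - 5)) -> (h != 3 -> 4*c < 3*h + 9))
Answer: WP = ((2*h != -13 -> h < 2*y - 5) -> (((c != 3*h + lim - 9 or h > 3*lim - 7) -> (h != 3 -> 4*c < 3*h + 9)) and ((not (c != 3*h + lim - 9 or h > 3*lim - 7)) -> (h + 3*y != 3 -> 4*c < 3*h + 9*y + 9)))) and ((not (2*h != -13 -> h < 2*y - 5)) -> (h != 3 -> 4*c < 3*h + 9))


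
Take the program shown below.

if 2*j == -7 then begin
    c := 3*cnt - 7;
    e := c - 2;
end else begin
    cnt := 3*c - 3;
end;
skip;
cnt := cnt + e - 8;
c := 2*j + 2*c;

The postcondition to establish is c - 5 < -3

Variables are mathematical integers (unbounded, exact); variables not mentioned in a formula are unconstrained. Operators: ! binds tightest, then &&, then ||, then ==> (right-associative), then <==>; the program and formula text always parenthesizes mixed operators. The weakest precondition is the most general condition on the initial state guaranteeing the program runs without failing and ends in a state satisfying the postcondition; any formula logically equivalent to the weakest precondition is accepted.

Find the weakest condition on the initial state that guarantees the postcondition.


Working backward. After the program, the postcondition c - 5 < -3 must hold; in canonical form it is c < 2.
Before c := 2*j + 2*c: 2*c + 2*j < 2
Before cnt := cnt + e - 8: 2*c + 2*j < 2
Before skip: 2*c + 2*j < 2
Then branch requires 6*cnt + 2*j < 16; else branch requires 2*c + 2*j < 2.
Before the if: (2*j == -7 ==> 6*cnt + 2*j < 16) && ((!(2*j == -7)) ==> 2*c + 2*j < 2)
Answer: WP = (2*j == -7 ==> 6*cnt + 2*j < 16) && ((!(2*j == -7)) ==> 2*c + 2*j < 2)


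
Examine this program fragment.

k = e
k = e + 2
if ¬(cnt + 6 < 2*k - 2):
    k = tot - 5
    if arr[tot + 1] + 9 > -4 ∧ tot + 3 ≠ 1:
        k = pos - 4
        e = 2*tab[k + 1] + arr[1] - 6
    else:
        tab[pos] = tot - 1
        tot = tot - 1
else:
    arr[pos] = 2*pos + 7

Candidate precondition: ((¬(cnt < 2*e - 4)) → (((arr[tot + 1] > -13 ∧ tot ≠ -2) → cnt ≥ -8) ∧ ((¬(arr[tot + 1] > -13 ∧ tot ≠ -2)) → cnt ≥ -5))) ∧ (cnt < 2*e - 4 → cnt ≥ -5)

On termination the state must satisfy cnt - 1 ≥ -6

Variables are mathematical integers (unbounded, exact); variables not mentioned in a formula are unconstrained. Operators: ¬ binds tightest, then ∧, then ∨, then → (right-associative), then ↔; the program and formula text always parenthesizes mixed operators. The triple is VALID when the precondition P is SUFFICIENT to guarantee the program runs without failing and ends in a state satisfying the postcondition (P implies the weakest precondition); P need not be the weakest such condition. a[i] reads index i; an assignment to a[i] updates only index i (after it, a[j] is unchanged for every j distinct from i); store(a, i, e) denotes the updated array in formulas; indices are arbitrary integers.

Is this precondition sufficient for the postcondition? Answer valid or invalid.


Working backward. After the program, the postcondition cnt - 1 ≥ -6 must hold; in canonical form it is cnt ≥ -5.
Then branch requires ((arr[tot + 1] > -13 ∧ tot ≠ -2) → cnt ≥ -5) ∧ ((¬(arr[tot + 1] > -13 ∧ tot ≠ -2)) → cnt ≥ -5); else branch requires cnt ≥ -5.
Before the if: ((¬(cnt < 2*k - 8)) → (((arr[tot + 1] > -13 ∧ tot ≠ -2) → cnt ≥ -5) ∧ ((¬(arr[tot + 1] > -13 ∧ tot ≠ -2)) → cnt ≥ -5))) ∧ (cnt < 2*k - 8 → cnt ≥ -5)
Before k := e + 2: ((¬(cnt < 2*e - 4)) → (((arr[tot + 1] > -13 ∧ tot ≠ -2) → cnt ≥ -5) ∧ ((¬(arr[tot + 1] > -13 ∧ tot ≠ -2)) → cnt ≥ -5))) ∧ (cnt < 2*e - 4 → cnt ≥ -5)
Before k := e: ((¬(cnt < 2*e - 4)) → (((arr[tot + 1] > -13 ∧ tot ≠ -2) → cnt ≥ -5) ∧ ((¬(arr[tot + 1] > -13 ∧ tot ≠ -2)) → cnt ≥ -5))) ∧ (cnt < 2*e - 4 → cnt ≥ -5)
The weakest precondition is ((¬(cnt < 2*e - 4)) → (((arr[tot + 1] > -13 ∧ tot ≠ -2) → cnt ≥ -5) ∧ ((¬(arr[tot + 1] > -13 ∧ tot ≠ -2)) → cnt ≥ -5))) ∧ (cnt < 2*e - 4 → cnt ≥ -5).
Check whether ((¬(cnt < 2*e - 4)) → (((arr[tot + 1] > -13 ∧ tot ≠ -2) → cnt ≥ -8) ∧ ((¬(arr[tot + 1] > -13 ∧ tot ≠ -2)) → cnt ≥ -5))) ∧ (cnt < 2*e - 4 → cnt ≥ -5) implies it.
Countermodel: at the initial state arr = {[0] = -12, elsewhere -12}, cnt = -6, e = -1, tot = -1, the precondition holds but the weakest precondition fails.
Answer: invalid


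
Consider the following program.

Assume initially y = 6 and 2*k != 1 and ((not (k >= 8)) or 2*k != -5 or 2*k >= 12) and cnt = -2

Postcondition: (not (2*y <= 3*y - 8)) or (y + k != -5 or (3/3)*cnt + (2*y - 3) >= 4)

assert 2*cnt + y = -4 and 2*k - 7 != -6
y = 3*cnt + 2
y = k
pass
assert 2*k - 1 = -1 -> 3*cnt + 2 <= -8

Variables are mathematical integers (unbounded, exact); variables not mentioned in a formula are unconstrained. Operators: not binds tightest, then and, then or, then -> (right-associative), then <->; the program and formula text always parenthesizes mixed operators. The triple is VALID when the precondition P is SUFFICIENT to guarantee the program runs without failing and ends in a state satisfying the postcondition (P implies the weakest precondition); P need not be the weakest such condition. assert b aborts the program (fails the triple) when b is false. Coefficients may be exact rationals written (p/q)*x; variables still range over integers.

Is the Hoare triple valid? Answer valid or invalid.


Working backward. After the program, the postcondition (not (2*y <= 3*y - 8)) or (y + k != -5 or (3/3)*cnt + (2*y - 3) >= 4) must hold; in canonical form it is (not (y >= 8)) or k + y != -5 or cnt + 2*y >= 7.
Before assert 2*k - 1 = -1 -> 3*cnt + 2 <= -8: (2*k = 0 -> 3*cnt <= -10) and ((not (y >= 8)) or k + y != -5 or cnt + 2*y >= 7)
Before skip: (2*k = 0 -> 3*cnt <= -10) and ((not (y >= 8)) or k + y != -5 or cnt + 2*y >= 7)
Before y := k: (2*k = 0 -> 3*cnt <= -10) and ((not (k >= 8)) or 2*k != -5 or cnt + 2*k >= 7)
Before y := 3*cnt + 2: (2*k = 0 -> 3*cnt <= -10) and ((not (k >= 8)) or 2*k != -5 or cnt + 2*k >= 7)
Before assert 2*cnt + y = -4 and 2*k - 7 != -6: 2*cnt + y = -4 and 2*k != 1 and (2*k = 0 -> 3*cnt <= -10) and ((not (k >= 8)) or 2*k != -5 or cnt + 2*k >= 7)
The weakest precondition is 2*cnt + y = -4 and 2*k != 1 and (2*k = 0 -> 3*cnt <= -10) and ((not (k >= 8)) or 2*k != -5 or cnt + 2*k >= 7).
Check whether y = 6 and 2*k != 1 and ((not (k >= 8)) or 2*k != -5 or 2*k >= 12) and cnt = -2 implies it.
Countermodel: at the initial state cnt = -2, k = 0, y = 6, the precondition holds but the weakest precondition fails.
Answer: invalid


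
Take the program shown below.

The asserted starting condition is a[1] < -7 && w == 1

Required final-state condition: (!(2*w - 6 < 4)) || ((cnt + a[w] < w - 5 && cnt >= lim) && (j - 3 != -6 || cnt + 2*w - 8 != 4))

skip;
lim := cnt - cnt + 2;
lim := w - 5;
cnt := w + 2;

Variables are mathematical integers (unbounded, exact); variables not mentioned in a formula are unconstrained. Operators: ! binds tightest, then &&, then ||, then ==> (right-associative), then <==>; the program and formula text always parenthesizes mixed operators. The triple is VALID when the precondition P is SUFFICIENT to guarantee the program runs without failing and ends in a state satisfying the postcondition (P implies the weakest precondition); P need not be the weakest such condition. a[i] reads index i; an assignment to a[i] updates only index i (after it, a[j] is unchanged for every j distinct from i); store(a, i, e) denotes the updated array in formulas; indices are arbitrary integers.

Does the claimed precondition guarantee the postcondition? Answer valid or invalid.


Working backward. After the program, the postcondition (!(2*w - 6 < 4)) || ((cnt + a[w] < w - 5 && cnt >= lim) && (j - 3 != -6 || cnt + 2*w - 8 != 4)) must hold; in canonical form it is (!(2*w < 10)) || (a[w] + cnt < w - 5 && cnt >= lim && (j != -3 || cnt + 2*w != 12)).
Before cnt := w + 2: (!(2*w < 10)) || (a[w] < -7 && w >= lim - 2 && (j != -3 || 3*w != 10))
Before lim := w - 5: (!(2*w < 10)) || (a[w] < -7 && (j != -3 || 3*w != 10))
Before lim := cnt - cnt + 2: (!(2*w < 10)) || (a[w] < -7 && (j != -3 || 3*w != 10))
Before skip: (!(2*w < 10)) || (a[w] < -7 && (j != -3 || 3*w != 10))
The weakest precondition is (!(2*w < 10)) || (a[w] < -7 && (j != -3 || 3*w != 10)).
Check whether a[1] < -7 && w == 1 implies it.
Every state satisfying the precondition satisfies the weakest precondition: the implication holds.
Answer: valid


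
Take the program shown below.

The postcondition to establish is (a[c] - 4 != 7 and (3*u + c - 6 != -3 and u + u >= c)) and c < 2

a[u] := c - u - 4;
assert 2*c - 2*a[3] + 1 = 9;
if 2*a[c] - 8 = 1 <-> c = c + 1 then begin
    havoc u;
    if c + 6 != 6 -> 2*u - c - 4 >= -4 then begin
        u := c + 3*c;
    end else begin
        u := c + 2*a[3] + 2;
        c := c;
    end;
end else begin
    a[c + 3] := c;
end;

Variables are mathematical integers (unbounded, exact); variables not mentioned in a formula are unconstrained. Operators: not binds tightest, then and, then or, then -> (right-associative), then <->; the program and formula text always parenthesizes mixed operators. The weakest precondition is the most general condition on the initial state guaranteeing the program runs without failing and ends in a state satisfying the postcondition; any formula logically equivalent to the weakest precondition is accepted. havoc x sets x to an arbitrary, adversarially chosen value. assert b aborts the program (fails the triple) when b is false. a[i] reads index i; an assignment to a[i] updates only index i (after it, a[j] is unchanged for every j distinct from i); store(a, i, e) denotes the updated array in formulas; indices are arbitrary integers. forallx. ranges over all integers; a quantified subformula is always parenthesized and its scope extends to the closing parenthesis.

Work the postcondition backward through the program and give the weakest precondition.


Working backward. After the program, the postcondition (a[c] - 4 != 7 and (3*u + c - 6 != -3 and u + u >= c)) and c < 2 must hold; in canonical form it is a[c] != 11 and c + 3*u != 3 and 2*u >= c and c < 2.
Then branch requires forall u_1. (((c != 0 -> 2*u_1 >= c) -> (a[c] != 11 and 13*c != 3 and 7*c >= 0 and c < 2)) and ((not (c != 0 -> 2*u_1 >= c)) -> (a[c] != 11 and 6*a[3] + 4*c != -3 and 4*a[3] + c >= -4 and c < 2))); else branch requires store(a, c + 3, c)[c] != 11 and c + 3*u != 3 and 2*u >= c and c < 2.
Before the if: ((not (2*a[c] = 9)) -> (forall u_1. (((c != 0 -> 2*u_1 >= c) -> (a[c] != 11 and 13*c != 3 and 7*c >= 0 and c < 2)) and ((not (c != 0 -> 2*u_1 >= c)) -> (a[c] != 11 and 6*a[3] + 4*c != -3 and 4*a[3] + c >= -4 and c < 2))))) and (2*a[c] = 9 -> (store(a, c + 3, c)[c] != 11 and c + 3*u != 3 and 2*u >= c and c < 2))
Before assert 2*c - 2*a[3] + 1 = 9: 2*c = 2*a[3] + 8 and ((not (2*a[c] = 9)) -> (forall u_1. (((c != 0 -> 2*u_1 >= c) -> (a[c] != 11 and 13*c != 3 and 7*c >= 0 and c < 2)) and ((not (c != 0 -> 2*u_1 >= c)) -> (a[c] != 11 and 6*a[3] + 4*c != -3 and 4*a[3] + c >= -4 and c < 2))))) and (2*a[c] = 9 -> (store(a, c + 3, c)[c] != 11 and c + 3*u != 3 and 2*u >= c and c < 2))
Before a[u] := c - u - 4: 2*c = 2*store(a, u, c - u - 4)[3] + 8 and ((not (2*store(a, u, c - u - 4)[c] = 9)) -> (forall u_1. (((c != 0 -> 2*u_1 >= c) -> (store(a, u, c - u - 4)[c] != 11 and 13*c != 3 and 7*c >= 0 and c < 2)) and ((not (c != 0 -> 2*u_1 >= c)) -> (store(a, u, c - u - 4)[c] != 11 and 6*store(a, u, c - u - 4)[3] + 4*c != -3 and 4*store(a, u, c - u - 4)[3] + c >= -4 and c < 2))))) and (2*store(a, u, c - u - 4)[c] = 9 -> (store(store(a, u, c - u - 4), c + 3, c)[c] != 11 and c + 3*u != 3 and 2*u >= c and c < 2))
Answer: WP = 2*c = 2*store(a, u, c - u - 4)[3] + 8 and ((not (2*store(a, u, c - u - 4)[c] = 9)) -> (forall u_1. (((c != 0 -> 2*u_1 >= c) -> (store(a, u, c - u - 4)[c] != 11 and 13*c != 3 and 7*c >= 0 and c < 2)) and ((not (c != 0 -> 2*u_1 >= c)) -> (store(a, u, c - u - 4)[c] != 11 and 6*store(a, u, c - u - 4)[3] + 4*c != -3 and 4*store(a, u, c - u - 4)[3] + c >= -4 and c < 2))))) and (2*store(a, u, c - u - 4)[c] = 9 -> (store(store(a, u, c - u - 4), c + 3, c)[c] != 11 and c + 3*u != 3 and 2*u >= c and c < 2))


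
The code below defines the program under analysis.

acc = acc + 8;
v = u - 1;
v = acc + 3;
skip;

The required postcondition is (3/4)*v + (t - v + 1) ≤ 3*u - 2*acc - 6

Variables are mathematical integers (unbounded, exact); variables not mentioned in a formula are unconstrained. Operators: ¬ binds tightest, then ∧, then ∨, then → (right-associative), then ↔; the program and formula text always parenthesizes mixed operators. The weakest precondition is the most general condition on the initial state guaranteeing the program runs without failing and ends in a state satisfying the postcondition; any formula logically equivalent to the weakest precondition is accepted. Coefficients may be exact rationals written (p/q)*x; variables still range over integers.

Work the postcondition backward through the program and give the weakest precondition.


Working backward. After the program, the postcondition (3/4)*v + (t - v + 1) ≤ 3*u - 2*acc - 6 must hold; in canonical form it is 2*acc + t ≤ 3*u + (1/4)*v - 7.
Before skip: 2*acc + t ≤ 3*u + (1/4)*v - 7
Before v := acc + 3: (7/4)*acc + t ≤ 3*u - 25/4
Before v := u - 1: (7/4)*acc + t ≤ 3*u - 25/4
Before acc := acc + 8: (7/4)*acc + t ≤ 3*u - 81/4
Answer: WP = (7/4)*acc + t ≤ 3*u - 81/4


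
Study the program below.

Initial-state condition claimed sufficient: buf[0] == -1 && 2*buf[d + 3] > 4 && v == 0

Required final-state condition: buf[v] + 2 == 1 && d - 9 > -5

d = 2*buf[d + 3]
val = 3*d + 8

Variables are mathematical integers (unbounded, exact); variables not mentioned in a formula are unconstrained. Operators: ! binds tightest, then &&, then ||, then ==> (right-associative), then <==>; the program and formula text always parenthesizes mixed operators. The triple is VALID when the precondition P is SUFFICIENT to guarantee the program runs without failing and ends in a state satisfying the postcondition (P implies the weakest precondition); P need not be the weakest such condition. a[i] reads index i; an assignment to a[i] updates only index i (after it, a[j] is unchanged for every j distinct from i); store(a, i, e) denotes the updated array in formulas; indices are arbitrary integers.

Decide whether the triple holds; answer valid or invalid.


Working backward. After the program, the postcondition buf[v] + 2 == 1 && d - 9 > -5 must hold; in canonical form it is buf[v] == -1 && d > 4.
Before val := 3*d + 8: buf[v] == -1 && d > 4
Before d := 2*buf[d + 3]: buf[v] == -1 && 2*buf[d + 3] > 4
The weakest precondition is buf[v] == -1 && 2*buf[d + 3] > 4.
Check whether buf[0] == -1 && 2*buf[d + 3] > 4 && v == 0 implies it.
Every state satisfying the precondition satisfies the weakest precondition: the implication holds.
Answer: valid


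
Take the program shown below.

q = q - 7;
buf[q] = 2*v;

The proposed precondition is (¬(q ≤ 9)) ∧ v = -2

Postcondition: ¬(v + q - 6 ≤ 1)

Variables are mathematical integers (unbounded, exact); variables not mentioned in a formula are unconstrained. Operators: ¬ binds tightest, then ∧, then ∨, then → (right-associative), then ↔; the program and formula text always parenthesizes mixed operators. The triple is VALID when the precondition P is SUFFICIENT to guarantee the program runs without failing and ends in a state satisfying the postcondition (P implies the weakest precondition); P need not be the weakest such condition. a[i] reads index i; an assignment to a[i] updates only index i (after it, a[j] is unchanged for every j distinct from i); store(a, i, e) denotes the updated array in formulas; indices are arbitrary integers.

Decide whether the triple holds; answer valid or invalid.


Working backward. After the program, the postcondition ¬(v + q - 6 ≤ 1) must hold; in canonical form it is ¬(q + v ≤ 7).
Before buf[q] := 2*v: ¬(q + v ≤ 7)
Before q := q - 7: ¬(q + v ≤ 14)
The weakest precondition is ¬(q + v ≤ 14).
Check whether (¬(q ≤ 9)) ∧ v = -2 implies it.
Countermodel: at the initial state q = 10, v = -2, the precondition holds but the weakest precondition fails.
Answer: invalid


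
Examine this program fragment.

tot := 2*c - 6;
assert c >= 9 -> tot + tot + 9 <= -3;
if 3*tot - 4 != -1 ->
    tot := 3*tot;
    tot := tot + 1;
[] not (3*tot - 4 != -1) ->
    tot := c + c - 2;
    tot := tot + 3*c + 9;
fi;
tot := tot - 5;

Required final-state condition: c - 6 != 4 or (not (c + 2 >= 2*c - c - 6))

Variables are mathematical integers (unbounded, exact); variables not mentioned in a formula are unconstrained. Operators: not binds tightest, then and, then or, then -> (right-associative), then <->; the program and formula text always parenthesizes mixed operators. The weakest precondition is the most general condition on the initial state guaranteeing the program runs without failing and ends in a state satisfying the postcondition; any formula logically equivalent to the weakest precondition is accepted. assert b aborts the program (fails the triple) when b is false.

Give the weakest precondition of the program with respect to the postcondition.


Working backward. After the program, the postcondition c - 6 != 4 or (not (c + 2 >= 2*c - c - 6)) must hold; in canonical form it is c != 10.
Before tot := tot - 5: c != 10
Then branch requires c != 10; else branch requires c != 10.
Before the if: (3*tot != 3 -> c != 10) and ((not (3*tot != 3)) -> c != 10)
Before assert c >= 9 -> tot + tot + 9 <= -3: (c >= 9 -> 2*tot <= -12) and (3*tot != 3 -> c != 10) and ((not (3*tot != 3)) -> c != 10)
Before tot := 2*c - 6: (c >= 9 -> 4*c <= 0) and (6*c != 21 -> c != 10) and ((not (6*c != 21)) -> c != 10)
Answer: WP = (c >= 9 -> 4*c <= 0) and (6*c != 21 -> c != 10) and ((not (6*c != 21)) -> c != 10)


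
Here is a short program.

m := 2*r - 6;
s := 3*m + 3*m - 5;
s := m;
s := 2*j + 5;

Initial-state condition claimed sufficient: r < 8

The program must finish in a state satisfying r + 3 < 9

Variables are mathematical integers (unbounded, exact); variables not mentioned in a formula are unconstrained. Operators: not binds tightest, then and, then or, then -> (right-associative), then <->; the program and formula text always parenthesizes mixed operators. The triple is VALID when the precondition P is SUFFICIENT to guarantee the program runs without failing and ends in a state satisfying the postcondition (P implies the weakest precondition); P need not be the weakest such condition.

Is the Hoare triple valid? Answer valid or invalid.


Working backward. After the program, the postcondition r + 3 < 9 must hold; in canonical form it is r < 6.
Before s := 2*j + 5: r < 6
Before s := m: r < 6
Before s := 3*m + 3*m - 5: r < 6
Before m := 2*r - 6: r < 6
The weakest precondition is r < 6.
Check whether r < 8 implies it.
Countermodel: at the initial state r = 6, the precondition holds but the weakest precondition fails.
Answer: invalid


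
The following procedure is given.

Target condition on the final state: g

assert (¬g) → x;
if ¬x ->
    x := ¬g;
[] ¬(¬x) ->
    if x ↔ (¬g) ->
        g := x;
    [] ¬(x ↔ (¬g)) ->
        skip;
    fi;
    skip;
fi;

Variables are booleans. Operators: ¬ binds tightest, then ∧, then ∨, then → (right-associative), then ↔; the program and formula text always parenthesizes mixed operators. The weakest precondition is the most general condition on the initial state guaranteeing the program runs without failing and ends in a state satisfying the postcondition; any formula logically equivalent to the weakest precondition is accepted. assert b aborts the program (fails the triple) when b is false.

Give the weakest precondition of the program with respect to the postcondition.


Working backward. After the program, g must hold.
Then branch requires g; else branch requires ((x ↔ (¬g)) → x) ∧ ((¬(x ↔ (¬g))) → g).
Before the if: ((¬x) → g) ∧ (x → (((x ↔ (¬g)) → x) ∧ ((¬(x ↔ (¬g))) → g)))
Before assert (¬g) → x: ((¬g) → x) ∧ ((¬x) → g) ∧ (x → (((x ↔ (¬g)) → x) ∧ ((¬(x ↔ (¬g))) → g)))
Answer: WP = ((¬g) → x) ∧ ((¬x) → g) ∧ (x → (((x ↔ (¬g)) → x) ∧ ((¬(x ↔ (¬g))) → g)))


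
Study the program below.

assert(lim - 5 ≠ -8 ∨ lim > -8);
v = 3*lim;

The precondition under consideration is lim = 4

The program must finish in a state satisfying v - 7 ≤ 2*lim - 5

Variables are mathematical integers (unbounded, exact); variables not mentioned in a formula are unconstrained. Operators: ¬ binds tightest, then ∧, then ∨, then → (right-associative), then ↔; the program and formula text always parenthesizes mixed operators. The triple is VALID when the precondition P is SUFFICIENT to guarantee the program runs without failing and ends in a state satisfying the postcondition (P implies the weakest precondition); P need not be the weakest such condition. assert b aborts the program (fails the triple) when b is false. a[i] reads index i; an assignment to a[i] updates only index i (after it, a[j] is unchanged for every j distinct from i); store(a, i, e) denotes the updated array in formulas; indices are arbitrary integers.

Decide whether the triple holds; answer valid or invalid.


Working backward. After the program, the postcondition v - 7 ≤ 2*lim - 5 must hold; in canonical form it is v ≤ 2*lim + 2.
Before v := 3*lim: lim ≤ 2
Before assert lim - 5 ≠ -8 ∨ lim > -8: (lim ≠ -3 ∨ lim > -8) ∧ lim ≤ 2
The weakest precondition is (lim ≠ -3 ∨ lim > -8) ∧ lim ≤ 2.
Check whether lim = 4 implies it.
Countermodel: at the initial state lim = 4, the precondition holds but the weakest precondition fails.
Answer: invalid


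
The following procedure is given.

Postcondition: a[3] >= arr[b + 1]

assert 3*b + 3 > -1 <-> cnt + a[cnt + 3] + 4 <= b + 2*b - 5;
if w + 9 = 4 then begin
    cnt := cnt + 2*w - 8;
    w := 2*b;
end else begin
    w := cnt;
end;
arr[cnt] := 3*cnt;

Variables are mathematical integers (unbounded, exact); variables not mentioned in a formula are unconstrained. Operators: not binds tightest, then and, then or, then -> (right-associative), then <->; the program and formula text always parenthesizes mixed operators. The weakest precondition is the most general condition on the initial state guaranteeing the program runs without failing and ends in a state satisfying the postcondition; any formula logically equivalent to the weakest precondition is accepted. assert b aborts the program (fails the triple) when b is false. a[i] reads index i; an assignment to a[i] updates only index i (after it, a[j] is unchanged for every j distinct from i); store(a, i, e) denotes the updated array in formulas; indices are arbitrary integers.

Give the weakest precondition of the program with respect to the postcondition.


Working backward. After the program, a[3] >= arr[b + 1] must hold.
Before arr[cnt] := 3*cnt: a[3] >= store(arr, cnt, 3*cnt)[b + 1]
Then branch requires a[3] >= store(arr, cnt + 2*w - 8, 3*cnt + 6*w - 24)[b + 1]; else branch requires a[3] >= store(arr, cnt, 3*cnt)[b + 1].
Before the if: (w = -5 -> a[3] >= store(arr, cnt + 2*w - 8, 3*cnt + 6*w - 24)[b + 1]) and ((not (w = -5)) -> a[3] >= store(arr, cnt, 3*cnt)[b + 1])
Before assert 3*b + 3 > -1 <-> cnt + a[cnt + 3] + 4 <= b + 2*b - 5: (3*b > -4 <-> a[cnt + 3] + cnt <= 3*b - 9) and (w = -5 -> a[3] >= store(arr, cnt + 2*w - 8, 3*cnt + 6*w - 24)[b + 1]) and ((not (w = -5)) -> a[3] >= store(arr, cnt, 3*cnt)[b + 1])
Answer: WP = (3*b > -4 <-> a[cnt + 3] + cnt <= 3*b - 9) and (w = -5 -> a[3] >= store(arr, cnt + 2*w - 8, 3*cnt + 6*w - 24)[b + 1]) and ((not (w = -5)) -> a[3] >= store(arr, cnt, 3*cnt)[b + 1])


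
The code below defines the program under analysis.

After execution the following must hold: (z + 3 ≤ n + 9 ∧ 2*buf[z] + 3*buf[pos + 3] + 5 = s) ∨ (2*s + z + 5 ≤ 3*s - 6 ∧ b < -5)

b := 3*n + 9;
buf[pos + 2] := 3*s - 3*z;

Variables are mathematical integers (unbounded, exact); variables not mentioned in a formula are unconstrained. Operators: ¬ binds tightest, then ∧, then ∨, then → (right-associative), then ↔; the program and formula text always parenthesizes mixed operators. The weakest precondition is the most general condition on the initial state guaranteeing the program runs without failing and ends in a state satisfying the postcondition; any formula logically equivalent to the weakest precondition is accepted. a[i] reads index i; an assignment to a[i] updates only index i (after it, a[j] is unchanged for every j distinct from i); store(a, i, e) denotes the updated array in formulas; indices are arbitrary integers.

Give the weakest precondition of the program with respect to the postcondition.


Working backward. After the program, the postcondition (z + 3 ≤ n + 9 ∧ 2*buf[z] + 3*buf[pos + 3] + 5 = s) ∨ (2*s + z + 5 ≤ 3*s - 6 ∧ b < -5) must hold; in canonical form it is (z ≤ n + 6 ∧ 3*buf[pos + 3] + 2*buf[z] = s - 5) ∨ (z ≤ s - 11 ∧ b < -5).
Before buf[pos + 2] := 3*s - 3*z: (z ≤ n + 6 ∧ 3*store(buf, pos + 2, 3*s - 3*z)[pos + 3] + 2*store(buf, pos + 2, 3*s - 3*z)[z] = s - 5) ∨ (z ≤ s - 11 ∧ b < -5)
Before b := 3*n + 9: (z ≤ n + 6 ∧ 3*store(buf, pos + 2, 3*s - 3*z)[pos + 3] + 2*store(buf, pos + 2, 3*s - 3*z)[z] = s - 5) ∨ (z ≤ s - 11 ∧ 3*n < -14)
Answer: WP = (z ≤ n + 6 ∧ 3*store(buf, pos + 2, 3*s - 3*z)[pos + 3] + 2*store(buf, pos + 2, 3*s - 3*z)[z] = s - 5) ∨ (z ≤ s - 11 ∧ 3*n < -14)


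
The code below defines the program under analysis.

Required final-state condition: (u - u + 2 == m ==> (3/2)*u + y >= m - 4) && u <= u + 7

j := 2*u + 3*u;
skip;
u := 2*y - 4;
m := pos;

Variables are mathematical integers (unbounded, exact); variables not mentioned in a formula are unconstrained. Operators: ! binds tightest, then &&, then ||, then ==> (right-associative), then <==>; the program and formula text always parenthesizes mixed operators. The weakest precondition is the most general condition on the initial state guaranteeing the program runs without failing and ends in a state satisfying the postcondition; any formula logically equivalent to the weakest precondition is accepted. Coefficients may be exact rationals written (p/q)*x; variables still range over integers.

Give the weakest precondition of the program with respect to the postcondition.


Working backward. After the program, the postcondition (u - u + 2 == m ==> (3/2)*u + y >= m - 4) && u <= u + 7 must hold; in canonical form it is m == 2 ==> (3/2)*u + y >= m - 4.
Before m := pos: pos == 2 ==> (3/2)*u + y >= pos - 4
Before u := 2*y - 4: pos == 2 ==> 4*y >= pos + 2
Before skip: pos == 2 ==> 4*y >= pos + 2
Before j := 2*u + 3*u: pos == 2 ==> 4*y >= pos + 2
Answer: WP = pos == 2 ==> 4*y >= pos + 2


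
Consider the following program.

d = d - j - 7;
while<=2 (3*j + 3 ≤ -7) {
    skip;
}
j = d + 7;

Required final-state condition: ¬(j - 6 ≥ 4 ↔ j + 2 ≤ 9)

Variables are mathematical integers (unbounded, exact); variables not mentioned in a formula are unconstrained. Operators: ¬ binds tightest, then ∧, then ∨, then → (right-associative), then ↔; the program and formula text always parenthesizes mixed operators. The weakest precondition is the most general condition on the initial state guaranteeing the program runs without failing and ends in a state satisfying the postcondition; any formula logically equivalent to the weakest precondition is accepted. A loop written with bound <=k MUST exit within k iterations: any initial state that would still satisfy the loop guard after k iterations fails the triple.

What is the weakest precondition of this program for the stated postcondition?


Working backward. After the program, the postcondition ¬(j - 6 ≥ 4 ↔ j + 2 ≤ 9) must hold; in canonical form it is ¬(j ≥ 10 ↔ j ≤ 7).
Before j := d + 7: ¬(d ≥ 3 ↔ d ≤ 0)
Before the loop (bound <=2), unroll the exhaustion recursion (WP_0 = exit-now case; WP_j = one more guarded iteration, up to j = 2):
  WP_0: (¬(3*j ≤ -10)) ∧ (¬(d ≥ 3 ↔ d ≤ 0))
  WP_1: (3*j ≤ -10 → ((¬(3*j ≤ -10)) ∧ (¬(d ≥ 3 ↔ d ≤ 0)))) ∧ ((¬(3*j ≤ -10)) → (¬(d ≥ 3 ↔ d ≤ 0)))
  WP_2: (3*j ≤ -10 → ((3*j ≤ -10 → ((¬(3*j ≤ -10)) ∧ (¬(d ≥ 3 ↔ d ≤ 0)))) ∧ ((¬(3*j ≤ -10)) → (¬(d ≥ 3 ↔ d ≤ 0))))) ∧ ((¬(3*j ≤ -10)) → (¬(d ≥ 3 ↔ d ≤ 0)))
So before the loop: (3*j ≤ -10 → ((3*j ≤ -10 → ((¬(3*j ≤ -10)) ∧ (¬(d ≥ 3 ↔ d ≤ 0)))) ∧ ((¬(3*j ≤ -10)) → (¬(d ≥ 3 ↔ d ≤ 0))))) ∧ ((¬(3*j ≤ -10)) → (¬(d ≥ 3 ↔ d ≤ 0)))
Before d := d - j - 7: (3*j ≤ -10 → ((3*j ≤ -10 → ((¬(3*j ≤ -10)) ∧ (¬(d ≥ j + 10 ↔ d ≤ j + 7)))) ∧ ((¬(3*j ≤ -10)) → (¬(d ≥ j + 10 ↔ d ≤ j + 7))))) ∧ ((¬(3*j ≤ -10)) → (¬(d ≥ j + 10 ↔ d ≤ j + 7)))
Answer: WP = (3*j ≤ -10 → ((3*j ≤ -10 → ((¬(3*j ≤ -10)) ∧ (¬(d ≥ j + 10 ↔ d ≤ j + 7)))) ∧ ((¬(3*j ≤ -10)) → (¬(d ≥ j + 10 ↔ d ≤ j + 7))))) ∧ ((¬(3*j ≤ -10)) → (¬(d ≥ j + 10 ↔ d ≤ j + 7)))
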